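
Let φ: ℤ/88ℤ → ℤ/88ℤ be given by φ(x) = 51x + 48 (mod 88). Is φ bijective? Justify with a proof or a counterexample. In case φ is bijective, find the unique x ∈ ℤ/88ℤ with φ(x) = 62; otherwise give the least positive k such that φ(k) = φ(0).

2

Suppose φ(x_1) = φ(x_2) in ℤ/88ℤ. Then 51x_1 + 48 ≡ 51x_2 + 48 (mod 88), hence 51(x_1 − x_2) ≡ 0 (mod 88).
Since gcd(51, 88) = 1, 51 is invertible modulo 88, thus x_1 − x_2 ≡ 0 (mod 88), i.e. x_1 = x_2.
We now compute 51⁻¹ mod 88 explicitly. Euclid's algorithm: 88 = 1·51 + 37, 51 = 1·37 + 14, 37 = 2·14 + 9, 14 = 1·9 + 5, 9 = 1·5 + 4, 5 = 1·4 + 1; back-substituting gives 1 = 19·51 − 11·88, so 51⁻¹ ≡ 19 (mod 88).
Then y ↦ 19(y − 48) is a two-sided inverse to φ, so every y ∈ ℤ/88ℤ has a preimage.
Therefore φ is bijective.
Since φ is bijective, we find φ⁻¹(62): we need 51x ≡ 62 − 48 ≡ 14 (mod 88). Using 51⁻¹ = 19: x ≡ 19·14 = 266 = 3·88 + 2, so x = 2.
Check: φ(2) = 51·2 + 48 = 150 = 1·88 + 62 ≡ 62 (mod 88).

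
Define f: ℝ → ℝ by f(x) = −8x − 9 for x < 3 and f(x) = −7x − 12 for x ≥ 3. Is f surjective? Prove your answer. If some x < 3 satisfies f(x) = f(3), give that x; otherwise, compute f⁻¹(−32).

Both pieces are strictly decreasing (slopes −8 and −7), so each is injective on its own interval.
The left piece maps (−∞, 3) onto (−33, ∞); the right piece maps [3, ∞) onto (−∞, −33].
These images together cover ℝ, so f is surjective.
Because the two images are disjoint, no x < 3 has f(x) = f(3), so we compute f⁻¹(−32): −32 lies in (−33, ∞), so solve −8x − 9 = −32: x = (−32 + 9)/(−8) = 23/8.

23/8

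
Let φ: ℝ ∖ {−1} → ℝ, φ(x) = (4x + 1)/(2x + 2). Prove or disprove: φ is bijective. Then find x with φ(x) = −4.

If φ(x) = 2, cross-multiplying gives 2(4x + 1) = 4(2x + 2), which simplifies to 2 = 8 — false.  So 2 has no preimage and φ is not surjective.
Thus φ is not bijective.
Solving φ(x) = −4: cross-multiplying gives 4x + 1 = −4(2x + 2), which rearranges to 12x = −9, so x = −3/4.

-3/4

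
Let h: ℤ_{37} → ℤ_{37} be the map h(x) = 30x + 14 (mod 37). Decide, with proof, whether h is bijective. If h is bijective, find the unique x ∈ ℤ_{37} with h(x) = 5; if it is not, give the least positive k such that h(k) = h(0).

33

If h(u) = h(v), then 30u ≡ 30v (mod 37). Because gcd(30, 37) = 1, we may cancel 30 to get u ≡ v (mod 37).
We now compute 30⁻¹ mod 37 explicitly. Euclid's algorithm: 37 = 1·30 + 7, 30 = 4·7 + 2, 7 = 3·2 + 1; back-substituting gives 1 = 21·30 − 17·37, so 30⁻¹ ≡ 21 (mod 37).
For any y ∈ ℤ_{37}, x = 21(y − 14) mod 37 satisfies h(x) = 30·21(y − 14) + 14 ≡ y (since 30·21 ≡ 1 mod 37). So every y has a preimage.
Hence h is bijective.
Since h is bijective, we compute h⁻¹(5): solve 30x + 14 ≡ 5 (mod 37), i.e. 30x ≡ 28 (mod 37).
Multiplying by 30⁻¹ = 21 gives x ≡ 21·28 = 588 = 15·37 + 33 ≡ 33 (mod 37).
Check: h(33) = 30·33 + 14 = 1004 = 27·37 + 5 ≡ 5 (mod 37).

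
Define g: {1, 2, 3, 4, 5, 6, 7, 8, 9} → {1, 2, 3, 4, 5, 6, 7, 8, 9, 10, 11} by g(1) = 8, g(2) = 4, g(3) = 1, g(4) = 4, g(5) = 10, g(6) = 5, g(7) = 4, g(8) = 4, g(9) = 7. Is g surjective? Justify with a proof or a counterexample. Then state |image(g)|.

6

No element maps to 2, so g is not surjective.
The image of g is {1, 4, 5, 7, 8, 10}, which has 6 elements.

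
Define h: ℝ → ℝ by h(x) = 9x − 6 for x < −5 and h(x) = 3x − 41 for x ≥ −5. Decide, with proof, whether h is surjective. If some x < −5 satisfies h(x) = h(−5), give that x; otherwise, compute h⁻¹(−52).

Both pieces are strictly increasing (slopes 9 and 3), so each is injective on its own interval.
The left piece maps (−∞, −5) onto (−∞, −51); the right piece maps [−5, ∞) onto [−56, ∞).
The union (−∞, −51) ∪ [−56, ∞) covers ℝ, so h is surjective.
For the follow-up: the images overlap, so an x < −5 with h(x) = h(−5) exists. h(−5) = −56; solving 9x − 6 = −56 for x < −5 gives x = (−56 + 6)/9 = −50/9.

-50/9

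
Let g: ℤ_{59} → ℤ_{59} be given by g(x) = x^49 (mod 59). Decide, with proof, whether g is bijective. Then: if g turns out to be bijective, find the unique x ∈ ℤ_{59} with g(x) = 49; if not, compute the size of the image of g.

48

Since 59 is prime, the nonzero elements of ℤ_{59} form a cyclic group of order 58.
As gcd(49, 58) = 1, raising to the 49th power is a bijection on this group: if u^49 ≡ v^49 then (uv^{−1})^49 = 1, and the only element of order dividing gcd(49, 58) = 1 is 1, so u = v.
With g(0) = 0 this makes g injective on all of ℤ_{59}, hence bijective (finite equal-size domain and codomain). In particular g is bijective.
Since g is bijective, we find the preimage of 49. The inverse of x ↦ x^49 on (ℤ_{59})^× is x ↦ x^45, because 49·45 = 2205 = 38·58 + 1 ≡ 1 (mod 58) and x^{58} = 1 for x ≠ 0 (Fermat). So g⁻¹(49) = 49^45 mod 59.
Repeated squaring mod 59: 49^1 ≡ 49, 49^2 ≡ 49² = 2401 ≡ 41, 49^4 ≡ 41² = 1681 ≡ 29, 49^8 ≡ 29² = 841 ≡ 15, 49^16 ≡ 15² = 225 ≡ 48, 49^32 ≡ 48² = 2304 ≡ 3. Since 45 = 32 + 8 + 4 + 1, 49^45 ≡ 3·15·29·49: 3·15 = 45, then 45·29 = 1305 ≡ 7, then 7·49 = 343 ≡ 48. So 49^45 ≡ 48 (mod 59).
Hence g⁻¹(49) = 48.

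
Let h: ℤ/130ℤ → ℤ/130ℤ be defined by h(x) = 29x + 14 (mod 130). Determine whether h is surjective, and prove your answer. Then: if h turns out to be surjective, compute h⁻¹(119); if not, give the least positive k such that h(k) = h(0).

35

Since gcd(29, 130) = 1, 29 is invertible modulo 130. Euclid's algorithm: 130 = 4·29 + 14, 29 = 2·14 + 1; back-substituting gives 1 = 9·29 − 2·130, so 29⁻¹ ≡ 9 (mod 130).
For any y ∈ ℤ/130ℤ, x = 9(y − 14) mod 130 satisfies h(x) = 29·9(y − 14) + 14 ≡ y (since 29·9 ≡ 1 mod 130). So every y has a preimage.
Thus h is surjective.
Since h is surjective, we find h⁻¹(119): we need 29x ≡ 119 − 14 ≡ 105 (mod 130). Using 29⁻¹ = 9: x ≡ 9·105 = 945 = 7·130 + 35, so x = 35.
Check: h(35) = 29·35 + 14 = 1029 = 7·130 + 119 ≡ 119 (mod 130).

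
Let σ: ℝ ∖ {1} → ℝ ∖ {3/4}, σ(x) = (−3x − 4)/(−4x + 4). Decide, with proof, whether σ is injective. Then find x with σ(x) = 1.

8

Suppose σ(x_1) = σ(x_2). Cross-multiplying: (−3x_1 − 4)(−4x_2 + 4) = (−3x_2 − 4)(−4x_1 + 4).
Expanding both sides and cancelling the symmetric terms leaves −28·(x_1 − x_2) = 0. Since −28 ≠ 0, x_1 = x_2. Thus σ is injective.
Solving σ(x) = 1: cross-multiplying gives −3x − 4 = 1(−4x + 4), which rearranges to 1x = 8, so x = 8.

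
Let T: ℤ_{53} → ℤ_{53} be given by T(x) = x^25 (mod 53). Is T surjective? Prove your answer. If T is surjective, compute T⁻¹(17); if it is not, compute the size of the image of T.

Since 53 is prime, the nonzero elements of ℤ_{53} form a cyclic group of order 52.
As gcd(25, 52) = 1, raising to the 25th power is a bijection on this group: if x_1^25 ≡ x_2^25 then (x_1x_2^{−1})^25 = 1, and the only element of order dividing gcd(25, 52) = 1 is 1, so x_1 = x_2.
With T(0) = 0 this makes T injective on all of ℤ_{53}, hence bijective (finite equal-size domain and codomain). In particular T is surjective.
Since T is surjective, we find the preimage of 17. The inverse of x ↦ x^25 on (ℤ_{53})^× is x ↦ x^25, because 25·25 = 625 = 12·52 + 1 ≡ 1 (mod 52) and x^{52} = 1 for x ≠ 0 (Fermat). So T⁻¹(17) = 17^25 mod 53.
Repeated squaring mod 53: 17^1 ≡ 17, 17^2 ≡ 17² = 289 ≡ 24, 17^4 ≡ 24² = 576 ≡ 46, 17^8 ≡ 46² = 2116 ≡ 49, 17^16 ≡ 49² = 2401 ≡ 16. Since 25 = 16 + 8 + 1, 17^25 ≡ 16·49·17: 16·49 = 784 ≡ 42, then 42·17 = 714 ≡ 25. So 17^25 ≡ 25 (mod 53).
Hence T⁻¹(17) = 25.

25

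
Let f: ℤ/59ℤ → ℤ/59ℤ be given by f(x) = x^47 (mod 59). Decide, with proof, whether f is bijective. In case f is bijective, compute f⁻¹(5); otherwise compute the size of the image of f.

21

Since 59 is prime, the nonzero elements of ℤ/59ℤ form a cyclic group of order 58.
As gcd(47, 58) = 1, raising to the 47th power is a bijection on this group: if x_1^47 ≡ x_2^47 then (x_1x_2^{−1})^47 = 1, and the only element of order dividing gcd(47, 58) = 1 is 1, so x_1 = x_2.
With f(0) = 0 this makes f injective on all of ℤ/59ℤ, hence bijective (finite equal-size domain and codomain). In particular f is bijective.
Since f is bijective, we find the preimage of 5. The inverse of x ↦ x^47 on (ℤ/59ℤ)^× is x ↦ x^21, because 47·21 = 987 = 17·58 + 1 ≡ 1 (mod 58) and x^{58} = 1 for x ≠ 0 (Fermat). So f⁻¹(5) = 5^21 mod 59.
Repeated squaring mod 59: 5^1 ≡ 5, 5^2 ≡ 5² = 25, 5^4 ≡ 25² = 625 ≡ 35, 5^8 ≡ 35² = 1225 ≡ 45, 5^16 ≡ 45² = 2025 ≡ 19. Since 21 = 16 + 4 + 1, 5^21 ≡ 19·35·5: 19·35 = 665 ≡ 16, then 16·5 = 80 ≡ 21. So 5^21 ≡ 21 (mod 59).
Hence f⁻¹(5) = 21.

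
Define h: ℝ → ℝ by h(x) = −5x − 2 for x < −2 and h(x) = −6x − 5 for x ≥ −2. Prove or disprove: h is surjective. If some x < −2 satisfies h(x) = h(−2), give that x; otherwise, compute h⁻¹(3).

Both pieces are strictly decreasing (slopes −5 and −6), so each is injective on its own interval.
The left piece maps (−∞, −2) onto (8, ∞); the right piece maps [−2, ∞) onto (−∞, 7].
The union (8, ∞) ∪ (−∞, 7] omits the interval between 8 and 7; in particular 8 has no preimage. So h is not surjective.
Because the two images are disjoint, no x < −2 has h(x) = h(−2), so we compute h⁻¹(3): 3 lies in (−∞, 7], so solve −6x − 5 = 3: x = (3 + 5)/(−6) = −4/3.

-4/3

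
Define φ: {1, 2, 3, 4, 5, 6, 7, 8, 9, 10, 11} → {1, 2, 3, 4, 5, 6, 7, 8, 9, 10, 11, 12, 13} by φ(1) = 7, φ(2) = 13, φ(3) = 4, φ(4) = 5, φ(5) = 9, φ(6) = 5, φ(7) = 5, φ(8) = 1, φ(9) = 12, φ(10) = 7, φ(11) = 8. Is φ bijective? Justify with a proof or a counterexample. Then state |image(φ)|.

8

φ(4) = 5 = φ(6) with 4 ≠ 6, so φ is not injective, hence not bijective.
The image of φ is {1, 4, 5, 7, 8, 9, 12, 13}, which has 8 elements.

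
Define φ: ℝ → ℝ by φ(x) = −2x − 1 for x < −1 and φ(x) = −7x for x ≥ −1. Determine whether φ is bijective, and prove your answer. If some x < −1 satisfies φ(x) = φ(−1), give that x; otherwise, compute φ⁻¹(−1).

-4

Both pieces are strictly decreasing (slopes −2 and −7), so each is injective on its own interval.
The left piece maps (−∞, −1) onto (1, ∞); the right piece maps [−1, ∞) onto (−∞, 7].
These images overlap. In particular φ(−1) = 7 (right piece), and solving −2x − 1 = 7 on the left piece gives x = −4 < −1.
So φ(−4) = φ(−1) with −4 ≠ −1, and φ is not injective, hence not bijective. This x = −4 is the requested value below −1.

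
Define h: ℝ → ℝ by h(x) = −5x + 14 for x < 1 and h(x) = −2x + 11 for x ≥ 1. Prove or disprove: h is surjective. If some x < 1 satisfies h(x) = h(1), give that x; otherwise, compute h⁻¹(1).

5

Both pieces are strictly decreasing (slopes −5 and −2), so each is injective on its own interval.
The left piece maps (−∞, 1) onto (9, ∞); the right piece maps [1, ∞) onto (−∞, 9].
These images together cover ℝ, so h is surjective.
Because the two images are disjoint, no x < 1 has h(x) = h(1), so we compute h⁻¹(1): 1 lies in (−∞, 9], so solve −2x + 11 = 1: x = (1 − 11)/(−2) = 5.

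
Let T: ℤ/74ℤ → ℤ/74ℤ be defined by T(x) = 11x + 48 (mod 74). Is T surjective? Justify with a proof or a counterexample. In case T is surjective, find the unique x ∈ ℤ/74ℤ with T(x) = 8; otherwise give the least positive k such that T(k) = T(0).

Since gcd(11, 74) = 1, 11 is invertible modulo 74. Euclid's algorithm: 74 = 6·11 + 8, 11 = 1·8 + 3, 8 = 2·3 + 2, 3 = 1·2 + 1; back-substituting gives 1 = 27·11 − 4·74, so 11⁻¹ ≡ 27 (mod 74).
Then y ↦ 27(y − 48) is a two-sided inverse to T, so every y ∈ ℤ/74ℤ has a preimage.
Therefore T is surjective.
Since T is surjective, we find T⁻¹(8): we need 11x ≡ 8 − 48 ≡ 34 (mod 74). Using 11⁻¹ = 27: x ≡ 27·34 = 918 = 12·74 + 30, so x = 30.
Check: T(30) = 11·30 + 48 = 378 = 5·74 + 8 ≡ 8 (mod 74).

30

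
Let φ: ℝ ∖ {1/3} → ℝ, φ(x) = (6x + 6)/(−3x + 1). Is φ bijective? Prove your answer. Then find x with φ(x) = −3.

If φ(x) = −2, cross-multiplying gives −3(6x + 6) = 6(−3x + 1), which simplifies to −18 = 6 — false.  So −2 has no preimage and φ is not surjective.
Hence φ is not bijective.
Solving φ(x) = −3: cross-multiplying gives 6x + 6 = −3(−3x + 1), which rearranges to −3x = −9, so x = 3.

3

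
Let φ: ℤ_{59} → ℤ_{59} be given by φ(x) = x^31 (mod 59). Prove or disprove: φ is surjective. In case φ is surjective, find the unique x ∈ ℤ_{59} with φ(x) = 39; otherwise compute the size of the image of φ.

43

Since 59 is prime, the nonzero elements of ℤ_{59} form a cyclic group of order 58.
As gcd(31, 58) = 1, raising to the 31st power is a bijection on this group: if x_1^31 ≡ x_2^31 then (x_1x_2^{−1})^31 = 1, and the only element of order dividing gcd(31, 58) = 1 is 1, so x_1 = x_2.
With φ(0) = 0 this makes φ injective on all of ℤ_{59}, hence bijective (finite equal-size domain and codomain). In particular φ is surjective.
Since φ is surjective, we find the preimage of 39. The inverse of x ↦ x^31 on (ℤ_{59})^× is x ↦ x^15, because 31·15 = 465 = 8·58 + 1 ≡ 1 (mod 58) and x^{58} = 1 for x ≠ 0 (Fermat). So φ⁻¹(39) = 39^15 mod 59.
Repeated squaring mod 59: 39^1 ≡ 39, 39^2 ≡ 39² = 1521 ≡ 46, 39^4 ≡ 46² = 2116 ≡ 51, 39^8 ≡ 51² = 2601 ≡ 5. Since 15 = 8 + 4 + 2 + 1, 39^15 ≡ 5·51·46·39: 5·51 = 255 ≡ 19, then 19·46 = 874 ≡ 48, then 48·39 = 1872 ≡ 43. So 39^15 ≡ 43 (mod 59).
Hence φ⁻¹(39) = 43.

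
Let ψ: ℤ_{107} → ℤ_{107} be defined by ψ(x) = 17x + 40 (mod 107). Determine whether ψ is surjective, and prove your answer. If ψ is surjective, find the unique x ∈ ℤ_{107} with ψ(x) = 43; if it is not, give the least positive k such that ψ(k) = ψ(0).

82

Recall: surjectivity means every element of the codomain has a preimage under ψ.
Since gcd(17, 107) = 1, 17 is invertible modulo 107. Euclid's algorithm: 107 = 6·17 + 5, 17 = 3·5 + 2, 5 = 2·2 + 1; back-substituting gives 1 = 63·17 − 10·107, so 17⁻¹ ≡ 63 (mod 107).
Then y ↦ 63(y − 40) is a two-sided inverse to ψ, so every y ∈ ℤ_{107} has a preimage.
So ψ is surjective.
Since ψ is surjective, we compute ψ⁻¹(43): solve 17x + 40 ≡ 43 (mod 107), i.e. 17x ≡ 3 (mod 107).
Multiplying by 17⁻¹ = 63 gives x ≡ 63·3 = 189 = 1·107 + 82 ≡ 82 (mod 107).
Check: ψ(82) = 17·82 + 40 = 1434 = 13·107 + 43 ≡ 43 (mod 107).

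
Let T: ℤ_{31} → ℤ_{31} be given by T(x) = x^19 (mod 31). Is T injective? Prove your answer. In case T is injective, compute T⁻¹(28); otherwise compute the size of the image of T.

19

Since 31 is prime, the nonzero elements of ℤ_{31} form a cyclic group of order 30.
As gcd(19, 30) = 1, raising to the 19th power is a bijection on this group: if s^19 ≡ t^19 then (st^{−1})^19 = 1, and the only element of order dividing gcd(19, 30) = 1 is 1, so s = t.
With T(0) = 0 this makes T injective on all of ℤ_{31}, hence bijective (finite equal-size domain and codomain). In particular T is injective.
Since T is injective, we find the preimage of 28. The inverse of x ↦ x^19 on (ℤ_{31})^× is x ↦ x^19, because 19·19 = 361 = 12·30 + 1 ≡ 1 (mod 30) and x^{30} = 1 for x ≠ 0 (Fermat). So T⁻¹(28) = 28^19 mod 31.
Repeated squaring mod 31: 28^1 ≡ 28, 28^2 ≡ 28² = 784 ≡ 9, 28^4 ≡ 9² = 81 ≡ 19, 28^8 ≡ 19² = 361 ≡ 20, 28^16 ≡ 20² = 400 ≡ 28. Since 19 = 16 + 2 + 1, 28^19 ≡ 28·9·28: 28·9 = 252 ≡ 4, then 4·28 = 112 ≡ 19. So 28^19 ≡ 19 (mod 31).
Hence T⁻¹(28) = 19.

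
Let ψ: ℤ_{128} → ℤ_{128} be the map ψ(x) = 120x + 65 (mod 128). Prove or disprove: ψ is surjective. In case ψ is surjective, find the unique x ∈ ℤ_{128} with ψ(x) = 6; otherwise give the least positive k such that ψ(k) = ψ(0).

Since gcd(120, 128) = 8, we have 120x ≡ 0 (mod 8) for all x, so ψ(x) ≡ 1 (mod 8).
But 0 ≢ 1 (mod 8), so 0 ∈ ℤ_{128} has no preimage. So ψ is not surjective.
Since ψ is not surjective, we find the least positive k with ψ(k) = ψ(0): this means 120k ≡ 0 (mod 128), i.e. 128 ∣ 120k. Since gcd(120, 128) = 8, dividing through by 8 this holds exactly when 16 ∣ 15k, and as gcd(15, 16) = 1, exactly when 16 ∣ k.
The smallest positive such k is 16.

16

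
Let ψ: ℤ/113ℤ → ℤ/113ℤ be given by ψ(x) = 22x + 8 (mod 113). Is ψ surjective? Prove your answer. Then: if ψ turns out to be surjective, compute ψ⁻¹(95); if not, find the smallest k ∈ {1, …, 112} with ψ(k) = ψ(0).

Since gcd(22, 113) = 1, 22 is invertible modulo 113. Euclid's algorithm: 113 = 5·22 + 3, 22 = 7·3 + 1; back-substituting gives 1 = 36·22 − 7·113, so 22⁻¹ ≡ 36 (mod 113).
Then y ↦ 36(y − 8) is a two-sided inverse to ψ, so every y ∈ ℤ/113ℤ has a preimage.
Thus ψ is surjective.
Since ψ is surjective, we find ψ⁻¹(95): we need 22x ≡ 95 − 8 ≡ 87 (mod 113). Using 22⁻¹ = 36: x ≡ 36·87 = 3132 = 27·113 + 81, so x = 81.
Check: ψ(81) = 22·81 + 8 = 1790 = 15·113 + 95 ≡ 95 (mod 113).

81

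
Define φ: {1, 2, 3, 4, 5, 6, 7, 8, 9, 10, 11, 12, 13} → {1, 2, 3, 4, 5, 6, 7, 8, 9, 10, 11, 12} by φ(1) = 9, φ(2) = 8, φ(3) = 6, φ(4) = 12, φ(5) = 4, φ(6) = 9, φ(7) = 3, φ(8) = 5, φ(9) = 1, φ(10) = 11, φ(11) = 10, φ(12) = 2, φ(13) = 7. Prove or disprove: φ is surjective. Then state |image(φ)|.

Every element of the codomain has a preimage: 1 = φ(9), 2 = φ(12), 3 = φ(7), 4 = φ(5), 5 = φ(8), 6 = φ(3), 7 = φ(13), 8 = φ(2), 9 = φ(1), 10 = φ(11), 11 = φ(10), 12 = φ(4).
Hence φ is surjective.
The image of φ is {1, 2, 3, 4, 5, 6, 7, 8, 9, 10, 11, 12}, which has 12 elements.

12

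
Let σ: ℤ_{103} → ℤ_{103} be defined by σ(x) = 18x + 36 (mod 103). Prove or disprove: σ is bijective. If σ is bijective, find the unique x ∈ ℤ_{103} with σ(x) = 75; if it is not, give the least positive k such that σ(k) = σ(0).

88

Recall that σ is injective when σ(u) = σ(v) forces u = v.
Suppose σ(u) = σ(v) in ℤ_{103}. Then 18u + 36 ≡ 18v + 36 (mod 103), so 18(u − v) ≡ 0 (mod 103).
Since gcd(18, 103) = 1, 18 is invertible modulo 103, thus u − v ≡ 0 (mod 103), i.e. u = v.
We now compute 18⁻¹ mod 103 explicitly. Euclid's algorithm: 103 = 5·18 + 13, 18 = 1·13 + 5, 13 = 2·5 + 3, 5 = 1·3 + 2, 3 = 1·2 + 1; back-substituting gives 1 = 63·18 − 11·103, so 18⁻¹ ≡ 63 (mod 103).
For any y ∈ ℤ_{103}, x = 63(y − 36) mod 103 satisfies σ(x) = 18·63(y − 36) + 36 ≡ y (since 18·63 ≡ 1 mod 103). So every y has a preimage.
Therefore σ is bijective.
Since σ is bijective, we compute σ⁻¹(75): solve 18x + 36 ≡ 75 (mod 103), i.e. 18x ≡ 39 (mod 103).
Multiplying by 18⁻¹ = 63 gives x ≡ 63·39 = 2457 = 23·103 + 88 ≡ 88 (mod 103).
Check: σ(88) = 18·88 + 36 = 1620 = 15·103 + 75 ≡ 75 (mod 103).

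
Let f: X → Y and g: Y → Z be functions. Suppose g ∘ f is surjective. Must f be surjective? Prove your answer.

not surjective

No. Take X = {1, 2}, Y = {1, 2, 3, 4}, Z = {1}, f(a) = 1 for every a ∈ X, and g(b) = 1 for every b ∈ Y.
Then g ∘ f is surjective onto {1}, but 4 ∈ Y has no preimage under f, so f is not surjective.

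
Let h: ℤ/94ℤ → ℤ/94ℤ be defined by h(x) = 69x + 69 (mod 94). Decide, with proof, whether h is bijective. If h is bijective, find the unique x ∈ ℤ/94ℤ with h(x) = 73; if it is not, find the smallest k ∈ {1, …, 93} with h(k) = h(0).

Recall that h is injective if h(u) = h(v) implies u = v.
If h(u) = h(v), then 69u ≡ 69v (mod 94). Because gcd(69, 94) = 1, we may cancel 69 to get u ≡ v (mod 94).
We now compute 69⁻¹ mod 94 explicitly. Euclid's algorithm: 94 = 1·69 + 25, 69 = 2·25 + 19, 25 = 1·19 + 6, 19 = 3·6 + 1; back-substituting gives 1 = 15·69 − 11·94, so 69⁻¹ ≡ 15 (mod 94).
Then y ↦ 15(y − 69) is a two-sided inverse to h, so every y ∈ ℤ/94ℤ has a preimage.
So h is bijective.
Since h is bijective, we compute h⁻¹(73): solve 69x + 69 ≡ 73 (mod 94), i.e. 69x ≡ 4 (mod 94).
Multiplying by 69⁻¹ = 15 gives x ≡ 15·4 = 60 ≡ 60 (mod 94).
Check: h(60) = 69·60 + 69 = 4209 = 44·94 + 73 ≡ 73 (mod 94).

60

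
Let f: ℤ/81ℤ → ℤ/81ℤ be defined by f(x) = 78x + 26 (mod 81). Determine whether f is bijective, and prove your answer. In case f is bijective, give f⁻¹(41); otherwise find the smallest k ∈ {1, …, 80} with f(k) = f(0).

27

We have gcd(78, 81) = 3 > 1. Taking x_1 = 0 and x_2 = 27: f(0) = 26 and f(27) = 78·27 + 26 = 2132 ≡ 26 (mod 81).
So f(0) = f(27) while 0 ≠ 27, hence f is not injective, hence not bijective.
Since f is not bijective, we find the least positive k with f(k) = f(0): this means 78k ≡ 0 (mod 81), i.e. 81 ∣ 78k. Since gcd(78, 81) = 3, dividing through by 3 this holds exactly when 27 ∣ 26k, and as gcd(26, 27) = 1, exactly when 27 ∣ k.
The smallest positive such k is 27.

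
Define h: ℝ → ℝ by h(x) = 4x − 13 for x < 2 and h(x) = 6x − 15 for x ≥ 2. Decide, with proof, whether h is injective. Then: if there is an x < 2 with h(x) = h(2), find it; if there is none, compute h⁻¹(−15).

-1/2

Both pieces are strictly increasing (slopes 4 and 6), so each is injective on its own interval.
The left piece maps (−∞, 2) onto (−∞, −5); the right piece maps [2, ∞) onto [−3, ∞).
These images are disjoint, so no value is attained by both pieces. Therefore h is injective.
Because the two images are disjoint, no x < 2 has h(x) = h(2), so we compute h⁻¹(−15): −15 lies in (−∞, −5), so solve 4x − 13 = −15: x = (−15 + 13)/4 = −1/2.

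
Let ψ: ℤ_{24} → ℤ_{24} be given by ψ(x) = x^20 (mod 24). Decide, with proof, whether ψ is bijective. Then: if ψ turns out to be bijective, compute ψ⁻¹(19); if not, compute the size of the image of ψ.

ψ(2): Repeated squaring mod 24: 2^1 ≡ 2, 2^2 ≡ 2² = 4, 2^4 ≡ 4² = 16, 2^8 ≡ 16² = 256 ≡ 16, 2^16 ≡ 16² = 256 ≡ 16. Since 20 = 16 + 4, 2^20 ≡ 16·16: 16·16 = 256 ≡ 16. So 2^20 ≡ 16 (mod 24).
ψ(4): Repeated squaring mod 24: 4^1 ≡ 4, 4^2 ≡ 4² = 16, 4^4 ≡ 16² = 256 ≡ 16, 4^8 ≡ 16² = 256 ≡ 16, 4^16 ≡ 16² = 256 ≡ 16. Since 20 = 16 + 4, 4^20 ≡ 16·16: 16·16 = 256 ≡ 16. So 4^20 ≡ 16 (mod 24).
So ψ(2) = ψ(4) = 16 while 2 ≠ 4, hence ψ is not injective, hence not bijective.
Since ψ is not bijective, we determine |image(ψ)|. Computing x^20 mod 24 for each x (by repeated squaring, reducing mod 24 at every step), the values ψ(0), ψ(1), …, ψ(23) are: 0, 1, 16, 9, 16, 1, 0, 1, 16, 9, 16, 1, 0, 1, 16, 9, 16, 1, 0, 1, 16, 9, 16, 1.
The distinct values are {0, 1, 9, 16}; there are 4 of them.

4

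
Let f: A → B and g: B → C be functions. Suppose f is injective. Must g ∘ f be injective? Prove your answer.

No. Take A = B = C = {1, 2, 3}, f = identity (injective), and g(x) = 1 for every x.
Then (g ∘ f)(1) = 1 = (g ∘ f)(3) with 1 ≠ 3, so g ∘ f is not injective.

not injective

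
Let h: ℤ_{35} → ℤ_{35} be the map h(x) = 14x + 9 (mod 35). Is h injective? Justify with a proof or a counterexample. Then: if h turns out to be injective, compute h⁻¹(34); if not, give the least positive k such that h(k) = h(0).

By definition, injectivity means: for all u, v in the domain, h(u) = h(v) implies u = v.
We have gcd(14, 35) = 7 > 1. Taking u = 0 and v = 5: h(0) = 9 and h(5) = 14·5 + 9 = 79 ≡ 9 (mod 35).
So h(0) = h(5) while 0 ≠ 5, so h is not injective.
Since h is not injective, we find the least positive k with h(k) = h(0): this means 14k ≡ 0 (mod 35), i.e. 35 ∣ 14k. Since gcd(14, 35) = 7, dividing through by 7 this holds exactly when 5 ∣ 2k, and as gcd(2, 5) = 1, exactly when 5 ∣ k.
The smallest positive such k is 5.

5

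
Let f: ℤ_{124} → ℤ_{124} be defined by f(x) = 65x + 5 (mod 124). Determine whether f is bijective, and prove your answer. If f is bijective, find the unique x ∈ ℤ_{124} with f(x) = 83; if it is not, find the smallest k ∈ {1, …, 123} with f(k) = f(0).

Recall that f is injective if f(s) = f(t) implies s = t.
If f(s) = f(t), then 65s ≡ 65t (mod 124). Because gcd(65, 124) = 1, we may cancel 65 to get s ≡ t (mod 124).
We now compute 65⁻¹ mod 124 explicitly. Euclid's algorithm: 124 = 1·65 + 59, 65 = 1·59 + 6, 59 = 9·6 + 5, 6 = 1·5 + 1; back-substituting gives 1 = 21·65 − 11·124, so 65⁻¹ ≡ 21 (mod 124).
Then y ↦ 21(y − 5) is a two-sided inverse to f, so every y ∈ ℤ_{124} has a preimage.
Thus f is bijective.
Since f is bijective, we find f⁻¹(83): we need 65x ≡ 83 − 5 ≡ 78 (mod 124). Using 65⁻¹ = 21: x ≡ 21·78 = 1638 = 13·124 + 26, so x = 26.
Check: f(26) = 65·26 + 5 = 1695 = 13·124 + 83 ≡ 83 (mod 124).

26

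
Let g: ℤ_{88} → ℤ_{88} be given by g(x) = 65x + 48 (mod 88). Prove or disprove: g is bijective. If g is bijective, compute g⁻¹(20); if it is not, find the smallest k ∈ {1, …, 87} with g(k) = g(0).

Suppose g(u) = g(v) in ℤ_{88}. Then 65u + 48 ≡ 65v + 48 (mod 88), so 65(u − v) ≡ 0 (mod 88).
Since gcd(65, 88) = 1, 65 is invertible modulo 88, so u − v ≡ 0 (mod 88), i.e. u = v.
We now compute 65⁻¹ mod 88 explicitly. Euclid's algorithm: 88 = 1·65 + 23, 65 = 2·23 + 19, 23 = 1·19 + 4, 19 = 4·4 + 3, 4 = 1·3 + 1; back-substituting gives 1 = 65·65 − 48·88, so 65⁻¹ ≡ 65 (mod 88).
Then y ↦ 65(y − 48) is a two-sided inverse to g, so every y ∈ ℤ_{88} has a preimage.
Thus g is bijective.
Since g is bijective, we compute g⁻¹(20): solve 65x + 48 ≡ 20 (mod 88), i.e. 65x ≡ 60 (mod 88).
Multiplying by 65⁻¹ = 65 gives x ≡ 65·60 = 3900 = 44·88 + 28 ≡ 28 (mod 88).
Check: g(28) = 65·28 + 48 = 1868 = 21·88 + 20 ≡ 20 (mod 88).

28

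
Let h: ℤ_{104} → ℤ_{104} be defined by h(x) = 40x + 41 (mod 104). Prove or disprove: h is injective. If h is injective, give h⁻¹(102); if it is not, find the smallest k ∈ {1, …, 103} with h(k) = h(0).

13

We have gcd(40, 104) = 8 > 1. Taking a = 0 and b = 13: h(0) = 41 and h(13) = 40·13 + 41 = 561 ≡ 41 (mod 104).
So h(0) = h(13) while 0 ≠ 13, thus h is not injective.
Since h is not injective, we find the least positive k with h(k) = h(0): this means 40k ≡ 0 (mod 104), i.e. 104 ∣ 40k. Since gcd(40, 104) = 8, dividing through by 8 this holds exactly when 13 ∣ 5k, and as gcd(5, 13) = 1, exactly when 13 ∣ k.
The smallest positive such k is 13.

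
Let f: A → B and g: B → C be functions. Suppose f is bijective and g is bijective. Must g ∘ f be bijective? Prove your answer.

bijective

Injectivity: if g(f(s)) = g(f(t)) then f(s) = f(t) (g injective) so s = t (f injective).
Surjectivity: for c ∈ C pick b with g(b) = c, then a with f(a) = b; then (g ∘ f)(a) = c.
So g ∘ f is bijective.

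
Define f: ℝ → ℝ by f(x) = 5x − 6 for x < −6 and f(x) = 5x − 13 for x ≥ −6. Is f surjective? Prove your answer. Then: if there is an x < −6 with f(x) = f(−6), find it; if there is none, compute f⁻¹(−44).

-37/5

Both pieces are strictly increasing (slopes 5 and 5), so each is injective on its own interval.
The left piece maps (−∞, −6) onto (−∞, −36); the right piece maps [−6, ∞) onto [−43, ∞).
The union (−∞, −36) ∪ [−43, ∞) covers ℝ, so f is surjective.
For the follow-up: the images overlap, so an x < −6 with f(x) = f(−6) exists. f(−6) = −43; solving 5x − 6 = −43 for x < −6 gives x = (−43 + 6)/5 = −37/5.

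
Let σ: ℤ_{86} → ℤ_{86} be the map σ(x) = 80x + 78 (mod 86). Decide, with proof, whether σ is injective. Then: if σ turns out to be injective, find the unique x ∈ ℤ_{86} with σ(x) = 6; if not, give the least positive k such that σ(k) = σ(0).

43

Recall that injectivity means: for all a, b in the domain, σ(a) = σ(b) implies a = b.
We have gcd(80, 86) = 2 > 1. Taking a = 0 and b = 43: σ(0) = 78 and σ(43) = 80·43 + 78 = 3518 ≡ 78 (mod 86).
So σ(0) = σ(43) while 0 ≠ 43, so σ is not injective.
Since σ is not injective, we find the least positive k with σ(k) = σ(0): this means 80k ≡ 0 (mod 86), i.e. 86 ∣ 80k. Since gcd(80, 86) = 2, dividing through by 2 this holds exactly when 43 ∣ 40k, and as gcd(40, 43) = 1, exactly when 43 ∣ k.
The smallest positive such k is 43.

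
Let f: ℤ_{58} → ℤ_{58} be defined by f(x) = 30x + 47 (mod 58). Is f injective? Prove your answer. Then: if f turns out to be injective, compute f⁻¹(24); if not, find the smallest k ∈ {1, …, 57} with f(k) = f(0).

We have gcd(30, 58) = 2 > 1. Taking x_1 = 0 and x_2 = 29: f(0) = 47 and f(29) = 30·29 + 47 = 917 ≡ 47 (mod 58).
So f(0) = f(29) while 0 ≠ 29, thus f is not injective.
Since f is not injective, we find the least positive k with f(k) = f(0): this means 30k ≡ 0 (mod 58), i.e. 58 ∣ 30k. Since gcd(30, 58) = 2, dividing through by 2 this holds exactly when 29 ∣ 15k, and as gcd(15, 29) = 1, exactly when 29 ∣ k.
The smallest positive such k is 29.

29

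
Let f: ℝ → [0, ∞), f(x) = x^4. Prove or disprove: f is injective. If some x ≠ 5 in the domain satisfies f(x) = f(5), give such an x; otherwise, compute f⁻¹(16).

-5

f(5) = 625 = (−5)^4 = f(−5) (since 4 is even), with 5 ≠ −5. So f is not injective.
For the follow-up, such an x exists: taking x = −5 ∈ ℝ gives f(−5) = 625 = f(5) with −5 ≠ 5.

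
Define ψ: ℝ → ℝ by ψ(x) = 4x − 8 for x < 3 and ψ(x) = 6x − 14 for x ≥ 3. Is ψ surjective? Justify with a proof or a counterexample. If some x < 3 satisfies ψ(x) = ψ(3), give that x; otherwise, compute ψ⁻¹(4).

3

Both pieces are strictly increasing (slopes 4 and 6), so each is injective on its own interval.
The left piece maps (−∞, 3) onto (−∞, 4); the right piece maps [3, ∞) onto [4, ∞).
These images together cover ℝ, so ψ is surjective.
Because the two images are disjoint, no x < 3 has ψ(x) = ψ(3), so we compute ψ⁻¹(4): 4 lies in [4, ∞), so solve 6x − 14 = 4: x = (4 + 14)/6 = 3.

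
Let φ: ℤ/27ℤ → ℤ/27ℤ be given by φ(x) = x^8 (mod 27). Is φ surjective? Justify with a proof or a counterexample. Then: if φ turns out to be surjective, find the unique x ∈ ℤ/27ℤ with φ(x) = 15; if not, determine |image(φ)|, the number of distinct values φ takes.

φ(0) = 0^8 = 0.
φ(3): Repeated squaring mod 27: 3^1 ≡ 3, 3^2 ≡ 3² = 9, 3^4 ≡ 9² = 81 ≡ 0, 3^8 ≡ 0² = 0. So 3^8 ≡ 0 (mod 27).
So φ(0) = φ(3) = 0 while 0 ≠ 3, thus φ is not injective.
A non-injective map from the 27-element set ℤ/27ℤ to itself takes at most 26 distinct values, so it cannot be surjective. So φ is not surjective.
Since φ is not surjective, we determine |image(φ)|. Computing x^8 mod 27 for each x (by repeated squaring, reducing mod 27 at every step), the values φ(0), φ(1), …, φ(26) are: 0, 1, 13, 0, 7, 16, 0, 4, 10, 0, 19, 22, 0, 25, 25, 0, 22, 19, 0, 10, 4, 0, 16, 7, 0, 13, 1.
The distinct values are {0, 1, 4, 7, 10, 13, 16, 19, 22, 25}; there are 10 of them.

10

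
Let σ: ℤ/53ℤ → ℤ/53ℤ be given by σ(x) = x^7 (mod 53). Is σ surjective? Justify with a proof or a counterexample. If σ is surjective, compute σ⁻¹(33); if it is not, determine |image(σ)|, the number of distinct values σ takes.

31

Since 53 is prime, the nonzero elements of ℤ/53ℤ form a cyclic group of order 52.
As gcd(7, 52) = 1, raising to the 7th power is a bijection on this group: if s^7 ≡ t^7 then (st^{−1})^7 = 1, and the only element of order dividing gcd(7, 52) = 1 is 1, so s = t.
With σ(0) = 0 this makes σ injective on all of ℤ/53ℤ, hence bijective (finite equal-size domain and codomain). In particular σ is surjective.
Since σ is surjective, we find the preimage of 33. The inverse of x ↦ x^7 on (ℤ/53ℤ)^× is x ↦ x^15, because 7·15 = 105 = 2·52 + 1 ≡ 1 (mod 52) and x^{52} = 1 for x ≠ 0 (Fermat). So σ⁻¹(33) = 33^15 mod 53.
Repeated squaring mod 53: 33^1 ≡ 33, 33^2 ≡ 33² = 1089 ≡ 29, 33^4 ≡ 29² = 841 ≡ 46, 33^8 ≡ 46² = 2116 ≡ 49. Since 15 = 8 + 4 + 2 + 1, 33^15 ≡ 49·46·29·33: 49·46 = 2254 ≡ 28, then 28·29 = 812 ≡ 17, then 17·33 = 561 ≡ 31. So 33^15 ≡ 31 (mod 53).
Hence σ⁻¹(33) = 31.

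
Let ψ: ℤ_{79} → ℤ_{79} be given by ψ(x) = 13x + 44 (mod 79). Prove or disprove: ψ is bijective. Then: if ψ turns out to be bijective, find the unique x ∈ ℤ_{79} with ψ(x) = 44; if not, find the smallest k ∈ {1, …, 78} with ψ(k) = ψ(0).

0

Suppose ψ(u) = ψ(v) in ℤ_{79}. Then 13u + 44 ≡ 13v + 44 (mod 79), hence 13(u − v) ≡ 0 (mod 79).
Since gcd(13, 79) = 1, 13 is invertible modulo 79, thus u − v ≡ 0 (mod 79), i.e. u = v.
We now compute 13⁻¹ mod 79 explicitly. Euclid's algorithm: 79 = 6·13 + 1; back-substituting gives 1 = 73·13 − 12·79, so 13⁻¹ ≡ 73 (mod 79).
For any y ∈ ℤ_{79}, x = 73(y − 44) mod 79 satisfies ψ(x) = 13·73(y − 44) + 44 ≡ y (since 13·73 ≡ 1 mod 79). So every y has a preimage.
Thus ψ is bijective.
Since ψ is bijective, we compute ψ⁻¹(44): solve 13x + 44 ≡ 44 (mod 79), i.e. 13x ≡ 0 (mod 79).
Multiplying by 13⁻¹ = 73 gives x ≡ 73·0 = 0 ≡ 0 (mod 79).
Check: ψ(0) = 13·0 + 44 = 44 ≡ 44 (mod 79).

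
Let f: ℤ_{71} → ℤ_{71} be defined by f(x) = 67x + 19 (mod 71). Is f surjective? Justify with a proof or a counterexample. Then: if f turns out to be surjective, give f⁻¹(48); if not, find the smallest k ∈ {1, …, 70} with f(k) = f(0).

Since gcd(67, 71) = 1, 67 is invertible modulo 71. Euclid's algorithm: 71 = 1·67 + 4, 67 = 16·4 + 3, 4 = 1·3 + 1; back-substituting gives 1 = 53·67 − 50·71, so 67⁻¹ ≡ 53 (mod 71).
For any y ∈ ℤ_{71}, x = 53(y − 19) mod 71 satisfies f(x) = 67·53(y − 19) + 19 ≡ y (since 67·53 ≡ 1 mod 71). So every y has a preimage.
Hence f is surjective.
Since f is surjective, we find f⁻¹(48): we need 67x ≡ 48 − 19 ≡ 29 (mod 71). Using 67⁻¹ = 53: x ≡ 53·29 = 1537 = 21·71 + 46, so x = 46.
Check: f(46) = 67·46 + 19 = 3101 = 43·71 + 48 ≡ 48 (mod 71).

46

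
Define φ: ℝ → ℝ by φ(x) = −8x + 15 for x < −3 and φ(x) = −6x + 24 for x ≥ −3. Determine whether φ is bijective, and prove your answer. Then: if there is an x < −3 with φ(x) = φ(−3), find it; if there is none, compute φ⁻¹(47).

Both pieces are strictly decreasing (slopes −8 and −6), so each is injective on its own interval.
The left piece maps (−∞, −3) onto (39, ∞); the right piece maps [−3, ∞) onto (−∞, 42].
These images overlap. In particular φ(−3) = 42 (right piece), and solving −8x + 15 = 42 on the left piece gives x = −27/8 < −3.
So φ(−27/8) = φ(−3) with −27/8 ≠ −3, and φ is not injective, hence not bijective. This x = −27/8 is the requested value below −3.

-27/8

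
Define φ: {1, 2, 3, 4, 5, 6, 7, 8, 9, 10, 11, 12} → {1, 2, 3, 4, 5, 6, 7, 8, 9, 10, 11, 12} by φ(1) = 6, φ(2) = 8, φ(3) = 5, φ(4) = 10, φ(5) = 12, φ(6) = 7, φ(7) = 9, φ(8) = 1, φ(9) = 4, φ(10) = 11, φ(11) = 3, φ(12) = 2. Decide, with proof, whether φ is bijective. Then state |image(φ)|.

12

The values 6, 8, 5, 10, 12, 7, 9, 1, 4, 11, 3, 2 are a permutation of {1, 2, 3, 4, 5, 6, 7, 8, 9, 10, 11, 12}: each element appears exactly once.
So φ is injective and surjective, hence bijective.
The image of φ is {1, 2, 3, 4, 5, 6, 7, 8, 9, 10, 11, 12}, which has 12 elements.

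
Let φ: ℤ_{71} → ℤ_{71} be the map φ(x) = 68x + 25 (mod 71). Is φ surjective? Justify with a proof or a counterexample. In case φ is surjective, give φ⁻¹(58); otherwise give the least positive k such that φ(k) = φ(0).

60

Recall that surjectivity means every element of the codomain has a preimage under φ.
Since gcd(68, 71) = 1, 68 is invertible modulo 71. Euclid's algorithm: 71 = 1·68 + 3, 68 = 22·3 + 2, 3 = 1·2 + 1; back-substituting gives 1 = 47·68 − 45·71, so 68⁻¹ ≡ 47 (mod 71).
For any y ∈ ℤ_{71}, x = 47(y − 25) mod 71 satisfies φ(x) = 68·47(y − 25) + 25 ≡ y (since 68·47 ≡ 1 mod 71). So every y has a preimage.
So φ is surjective.
Since φ is surjective, we find φ⁻¹(58): we need 68x ≡ 58 − 25 ≡ 33 (mod 71). Using 68⁻¹ = 47: x ≡ 47·33 = 1551 = 21·71 + 60, so x = 60.
Check: φ(60) = 68·60 + 25 = 4105 = 57·71 + 58 ≡ 58 (mod 71).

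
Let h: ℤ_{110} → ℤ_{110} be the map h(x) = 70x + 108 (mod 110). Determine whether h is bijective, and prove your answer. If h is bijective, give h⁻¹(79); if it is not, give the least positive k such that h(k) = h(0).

Recall that h is injective if h(u) = h(v) implies u = v.
We have gcd(70, 110) = 10 > 1. Taking u = 0 and v = 11: h(0) = 108 and h(11) = 70·11 + 108 = 878 ≡ 108 (mod 110).
So h(0) = h(11) while 0 ≠ 11, therefore h is not injective, hence not bijective.
Since h is not bijective, we find the least positive k with h(k) = h(0): this means 70k ≡ 0 (mod 110), i.e. 110 ∣ 70k. Since gcd(70, 110) = 10, dividing through by 10 this holds exactly when 11 ∣ 7k, and as gcd(7, 11) = 1, exactly when 11 ∣ k.
The smallest positive such k is 11.

11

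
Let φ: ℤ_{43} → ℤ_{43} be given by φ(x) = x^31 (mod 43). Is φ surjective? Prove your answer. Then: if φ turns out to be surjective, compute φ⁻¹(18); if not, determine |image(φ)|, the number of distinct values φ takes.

28

Since 43 is prime, the nonzero elements of ℤ_{43} form a cyclic group of order 42.
As gcd(31, 42) = 1, raising to the 31st power is a bijection on this group: if a^31 ≡ b^31 then (ab^{−1})^31 = 1, and the only element of order dividing gcd(31, 42) = 1 is 1, so a = b.
With φ(0) = 0 this makes φ injective on all of ℤ_{43}, hence bijective (finite equal-size domain and codomain). In particular φ is surjective.
Since φ is surjective, we find the preimage of 18. The inverse of x ↦ x^31 on (ℤ_{43})^× is x ↦ x^19, because 31·19 = 589 = 14·42 + 1 ≡ 1 (mod 42) and x^{42} = 1 for x ≠ 0 (Fermat). So φ⁻¹(18) = 18^19 mod 43.
Repeated squaring mod 43: 18^1 ≡ 18, 18^2 ≡ 18² = 324 ≡ 23, 18^4 ≡ 23² = 529 ≡ 13, 18^8 ≡ 13² = 169 ≡ 40, 18^16 ≡ 40² = 1600 ≡ 9. Since 19 = 16 + 2 + 1, 18^19 ≡ 9·23·18: 9·23 = 207 ≡ 35, then 35·18 = 630 ≡ 28. So 18^19 ≡ 28 (mod 43).
Hence φ⁻¹(18) = 28.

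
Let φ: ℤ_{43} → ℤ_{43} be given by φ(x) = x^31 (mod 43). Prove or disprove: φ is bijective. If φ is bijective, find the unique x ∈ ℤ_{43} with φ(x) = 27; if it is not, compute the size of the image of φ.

Since 43 is prime, the nonzero elements of ℤ_{43} form a cyclic group of order 42.
As gcd(31, 42) = 1, raising to the 31st power is a bijection on this group: if x_1^31 ≡ x_2^31 then (x_1x_2^{−1})^31 = 1, and the only element of order dividing gcd(31, 42) = 1 is 1, so x_1 = x_2.
With φ(0) = 0 this makes φ injective on all of ℤ_{43}, hence bijective (finite equal-size domain and codomain). In particular φ is bijective.
Since φ is bijective, we find the preimage of 27. The inverse of x ↦ x^31 on (ℤ_{43})^× is x ↦ x^19, because 31·19 = 589 = 14·42 + 1 ≡ 1 (mod 42) and x^{42} = 1 for x ≠ 0 (Fermat). So φ⁻¹(27) = 27^19 mod 43.
Repeated squaring mod 43: 27^1 ≡ 27, 27^2 ≡ 27² = 729 ≡ 41, 27^4 ≡ 41² = 1681 ≡ 4, 27^8 ≡ 4² = 16, 27^16 ≡ 16² = 256 ≡ 41. Since 19 = 16 + 2 + 1, 27^19 ≡ 41·41·27: 41·41 = 1681 ≡ 4, then 4·27 = 108 ≡ 22. So 27^19 ≡ 22 (mod 43).
Hence φ⁻¹(27) = 22.

22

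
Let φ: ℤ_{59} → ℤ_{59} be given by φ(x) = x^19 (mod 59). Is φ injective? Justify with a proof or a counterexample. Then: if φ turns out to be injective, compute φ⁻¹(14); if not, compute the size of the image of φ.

2

Since 59 is prime, the nonzero elements of ℤ_{59} form a cyclic group of order 58.
As gcd(19, 58) = 1, raising to the 19th power is a bijection on this group: if x_1^19 ≡ x_2^19 then (x_1x_2^{−1})^19 = 1, and the only element of order dividing gcd(19, 58) = 1 is 1, so x_1 = x_2.
With φ(0) = 0 this makes φ injective on all of ℤ_{59}, hence bijective (finite equal-size domain and codomain). In particular φ is injective.
Since φ is injective, we find the preimage of 14. The inverse of x ↦ x^19 on (ℤ_{59})^× is x ↦ x^55, because 19·55 = 1045 = 18·58 + 1 ≡ 1 (mod 58) and x^{58} = 1 for x ≠ 0 (Fermat). So φ⁻¹(14) = 14^55 mod 59.
Repeated squaring mod 59: 14^1 ≡ 14, 14^2 ≡ 14² = 196 ≡ 19, 14^4 ≡ 19² = 361 ≡ 7, 14^8 ≡ 7² = 49, 14^16 ≡ 49² = 2401 ≡ 41, 14^32 ≡ 41² = 1681 ≡ 29. Since 55 = 32 + 16 + 4 + 2 + 1, 14^55 ≡ 29·41·7·19·14: 29·41 = 1189 ≡ 9, then 9·7 = 63 ≡ 4, then 4·19 = 76 ≡ 17, then 17·14 = 238 ≡ 2. So 14^55 ≡ 2 (mod 59).
Hence φ⁻¹(14) = 2.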